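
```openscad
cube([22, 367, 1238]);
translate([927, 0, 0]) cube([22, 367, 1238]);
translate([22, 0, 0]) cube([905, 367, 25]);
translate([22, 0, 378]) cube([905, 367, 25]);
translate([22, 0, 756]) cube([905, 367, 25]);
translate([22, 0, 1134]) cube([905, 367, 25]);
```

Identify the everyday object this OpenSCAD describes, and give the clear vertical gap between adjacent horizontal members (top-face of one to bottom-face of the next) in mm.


A bookshelf. The clear shelf gap is 353 mm.

Two tall side panels with 4 horizontal boards between them — a bookshelf. The first two shelf undersides are at z = 0 and z = 378; with shelf thickness 25, the clear gap is 378 − 0 − 25 = 353 mm.


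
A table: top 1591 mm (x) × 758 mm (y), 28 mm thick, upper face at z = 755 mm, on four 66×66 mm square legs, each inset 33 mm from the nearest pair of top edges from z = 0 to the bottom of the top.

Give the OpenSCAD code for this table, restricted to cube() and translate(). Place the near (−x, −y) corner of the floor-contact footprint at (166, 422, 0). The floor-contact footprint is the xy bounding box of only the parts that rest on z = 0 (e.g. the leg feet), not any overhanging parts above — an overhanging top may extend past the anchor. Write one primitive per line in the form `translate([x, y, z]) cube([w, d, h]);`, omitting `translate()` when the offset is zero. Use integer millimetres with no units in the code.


translate([133, 389, 727]) cube([1591, 758, 28]);
translate([166, 422, 0]) cube([66, 66, 727]);
translate([1625, 422, 0]) cube([66, 66, 727]);
translate([166, 1048, 0]) cube([66, 66, 727]);
translate([1625, 1048, 0]) cube([66, 66, 727]);


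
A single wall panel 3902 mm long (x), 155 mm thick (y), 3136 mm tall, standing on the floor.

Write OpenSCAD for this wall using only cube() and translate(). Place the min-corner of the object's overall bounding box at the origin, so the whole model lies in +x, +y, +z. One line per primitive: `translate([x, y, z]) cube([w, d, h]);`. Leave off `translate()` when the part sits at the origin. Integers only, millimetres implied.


cube([3902, 155, 3136]);


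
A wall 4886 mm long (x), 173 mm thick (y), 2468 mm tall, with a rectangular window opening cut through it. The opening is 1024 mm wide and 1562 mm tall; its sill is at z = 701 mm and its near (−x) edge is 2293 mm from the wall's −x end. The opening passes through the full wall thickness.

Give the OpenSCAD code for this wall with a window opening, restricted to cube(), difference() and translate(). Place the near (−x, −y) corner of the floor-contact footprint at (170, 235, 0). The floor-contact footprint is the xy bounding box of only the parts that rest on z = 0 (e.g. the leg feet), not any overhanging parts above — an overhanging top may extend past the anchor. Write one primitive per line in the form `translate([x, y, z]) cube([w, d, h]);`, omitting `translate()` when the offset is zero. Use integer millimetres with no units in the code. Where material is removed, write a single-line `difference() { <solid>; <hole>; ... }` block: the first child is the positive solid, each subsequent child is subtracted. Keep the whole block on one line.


difference() { translate([170, 235, 0]) cube([4886, 173, 2468]); translate([2463, 235, 701]) cube([1024, 173, 1562]); }


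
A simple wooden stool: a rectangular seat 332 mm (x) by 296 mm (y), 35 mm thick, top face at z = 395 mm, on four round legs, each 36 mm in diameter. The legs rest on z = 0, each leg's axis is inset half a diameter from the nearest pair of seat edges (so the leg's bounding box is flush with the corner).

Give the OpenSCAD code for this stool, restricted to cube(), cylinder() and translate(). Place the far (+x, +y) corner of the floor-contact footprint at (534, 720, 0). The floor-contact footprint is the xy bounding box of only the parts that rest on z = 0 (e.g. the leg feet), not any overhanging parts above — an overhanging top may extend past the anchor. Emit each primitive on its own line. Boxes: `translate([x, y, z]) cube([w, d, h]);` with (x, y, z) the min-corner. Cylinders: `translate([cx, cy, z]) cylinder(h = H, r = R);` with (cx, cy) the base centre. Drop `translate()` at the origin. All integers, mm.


translate([202, 424, 360]) cube([332, 296, 35]);
translate([220, 442, 0]) cylinder(h = 360, r = 18);
translate([516, 442, 0]) cylinder(h = 360, r = 18);
translate([220, 702, 0]) cylinder(h = 360, r = 18);
translate([516, 702, 0]) cylinder(h = 360, r = 18);


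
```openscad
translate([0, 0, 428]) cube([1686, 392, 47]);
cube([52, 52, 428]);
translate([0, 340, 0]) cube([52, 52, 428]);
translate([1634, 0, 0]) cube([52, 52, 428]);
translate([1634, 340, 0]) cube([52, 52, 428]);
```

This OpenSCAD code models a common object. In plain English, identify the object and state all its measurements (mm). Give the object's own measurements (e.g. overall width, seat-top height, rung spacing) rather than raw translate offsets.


A bench: a 1686×392 mm seat slab, 47 mm thick, top at z = 475 mm, on four 52×52 mm square legs flush with the seat corners and standing on z = 0.


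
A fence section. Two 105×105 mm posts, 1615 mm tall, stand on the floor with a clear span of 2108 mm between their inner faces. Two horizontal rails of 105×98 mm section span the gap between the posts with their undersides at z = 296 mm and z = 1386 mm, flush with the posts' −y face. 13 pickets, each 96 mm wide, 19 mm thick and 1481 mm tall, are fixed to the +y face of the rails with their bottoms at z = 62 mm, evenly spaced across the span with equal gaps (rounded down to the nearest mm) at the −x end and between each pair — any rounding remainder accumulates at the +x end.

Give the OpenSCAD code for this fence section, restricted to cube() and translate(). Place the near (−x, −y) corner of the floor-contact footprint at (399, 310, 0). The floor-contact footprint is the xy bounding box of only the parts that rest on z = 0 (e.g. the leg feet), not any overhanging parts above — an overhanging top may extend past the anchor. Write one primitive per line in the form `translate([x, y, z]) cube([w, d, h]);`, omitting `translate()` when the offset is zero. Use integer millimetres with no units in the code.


translate([399, 310, 0]) cube([105, 105, 1615]);
translate([2612, 310, 0]) cube([105, 105, 1615]);
translate([504, 310, 296]) cube([2108, 105, 98]);
translate([504, 310, 1386]) cube([2108, 105, 98]);
translate([565, 415, 62]) cube([96, 19, 1481]);
translate([722, 415, 62]) cube([96, 19, 1481]);
translate([879, 415, 62]) cube([96, 19, 1481]);
translate([1036, 415, 62]) cube([96, 19, 1481]);
translate([1193, 415, 62]) cube([96, 19, 1481]);
translate([1350, 415, 62]) cube([96, 19, 1481]);
translate([1507, 415, 62]) cube([96, 19, 1481]);
translate([1664, 415, 62]) cube([96, 19, 1481]);
translate([1821, 415, 62]) cube([96, 19, 1481]);
translate([1978, 415, 62]) cube([96, 19, 1481]);
translate([2135, 415, 62]) cube([96, 19, 1481]);
translate([2292, 415, 62]) cube([96, 19, 1481]);
translate([2449, 415, 62]) cube([96, 19, 1481]);


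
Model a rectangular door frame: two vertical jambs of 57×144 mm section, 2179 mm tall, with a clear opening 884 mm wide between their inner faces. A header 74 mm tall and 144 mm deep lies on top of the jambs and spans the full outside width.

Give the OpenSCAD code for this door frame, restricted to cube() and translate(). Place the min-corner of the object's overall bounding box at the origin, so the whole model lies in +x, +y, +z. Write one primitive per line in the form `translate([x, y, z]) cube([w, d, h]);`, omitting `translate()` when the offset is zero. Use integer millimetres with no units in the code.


cube([57, 144, 2179]);
translate([941, 0, 0]) cube([57, 144, 2179]);
translate([0, 0, 2179]) cube([998, 144, 74]);


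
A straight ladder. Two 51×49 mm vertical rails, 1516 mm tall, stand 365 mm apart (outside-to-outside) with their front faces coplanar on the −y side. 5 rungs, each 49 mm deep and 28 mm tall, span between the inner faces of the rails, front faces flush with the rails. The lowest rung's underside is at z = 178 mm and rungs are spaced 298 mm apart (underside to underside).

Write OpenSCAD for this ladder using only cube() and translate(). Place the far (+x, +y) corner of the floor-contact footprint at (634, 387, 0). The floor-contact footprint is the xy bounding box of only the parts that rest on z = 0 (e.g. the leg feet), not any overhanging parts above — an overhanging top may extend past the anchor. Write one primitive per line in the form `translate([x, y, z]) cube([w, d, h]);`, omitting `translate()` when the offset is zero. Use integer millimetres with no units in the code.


// rung span = 365 - 2*51 = 263
// rung[k] z = 178 + k*298
translate([269, 338, 0]) cube([51, 49, 1516]);
translate([583, 338, 0]) cube([51, 49, 1516]);
translate([320, 338, 178]) cube([263, 49, 28]);
translate([320, 338, 476]) cube([263, 49, 28]);
translate([320, 338, 774]) cube([263, 49, 28]);
translate([320, 338, 1072]) cube([263, 49, 28]);
translate([320, 338, 1370]) cube([263, 49, 28]);


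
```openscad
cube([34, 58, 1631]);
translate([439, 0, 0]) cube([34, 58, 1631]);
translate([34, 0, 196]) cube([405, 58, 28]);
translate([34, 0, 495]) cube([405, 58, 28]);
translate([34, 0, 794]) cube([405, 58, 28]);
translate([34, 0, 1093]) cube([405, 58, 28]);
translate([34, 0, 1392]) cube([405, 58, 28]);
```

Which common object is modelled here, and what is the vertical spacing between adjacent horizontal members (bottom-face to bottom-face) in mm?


A ladder. The rung spacing is 299 mm.

Two tall 34×58 posts with 5 short bars between them — a ladder. Adjacent rungs sit at z = 196 and z = 495, so the spacing is 495 − 196 = 299 mm.


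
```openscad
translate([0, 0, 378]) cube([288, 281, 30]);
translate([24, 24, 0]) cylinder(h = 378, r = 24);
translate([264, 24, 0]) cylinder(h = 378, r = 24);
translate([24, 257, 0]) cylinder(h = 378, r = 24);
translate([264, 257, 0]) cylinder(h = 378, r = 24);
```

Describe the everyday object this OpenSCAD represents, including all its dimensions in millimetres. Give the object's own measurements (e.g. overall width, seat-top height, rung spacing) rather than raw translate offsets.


A four-legged stool. The seat is a 288×281×30 mm slab whose top surface is at z = 408 mm; four round legs, each 48 mm in diameter, run from the floor (z = 0) to the underside of the seat, each leg's axis is inset half a diameter from the nearest pair of seat edges (so the leg's bounding box is flush with the corner).


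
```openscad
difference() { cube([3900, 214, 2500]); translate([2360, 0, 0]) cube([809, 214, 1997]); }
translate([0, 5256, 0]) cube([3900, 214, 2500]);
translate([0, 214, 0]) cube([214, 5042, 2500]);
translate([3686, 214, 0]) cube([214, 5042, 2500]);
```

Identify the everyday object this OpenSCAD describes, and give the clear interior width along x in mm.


A single room. The interior width is 3472 mm.

Four walls enclosing a rectangle with a door in the front wall — a room. Outside width 3900 minus two 214 mm walls gives 3472 mm.


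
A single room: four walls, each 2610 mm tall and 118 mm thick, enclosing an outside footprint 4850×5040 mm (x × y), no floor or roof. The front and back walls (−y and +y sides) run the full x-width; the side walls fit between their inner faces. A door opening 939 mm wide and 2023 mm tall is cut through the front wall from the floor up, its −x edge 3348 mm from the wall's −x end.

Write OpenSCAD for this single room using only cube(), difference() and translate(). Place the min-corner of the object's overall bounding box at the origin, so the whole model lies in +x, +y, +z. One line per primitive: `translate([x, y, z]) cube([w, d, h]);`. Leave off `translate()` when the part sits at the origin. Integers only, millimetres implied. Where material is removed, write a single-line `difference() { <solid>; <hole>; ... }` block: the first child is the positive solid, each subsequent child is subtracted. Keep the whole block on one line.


difference() { cube([4850, 118, 2610]); translate([3348, 0, 0]) cube([939, 118, 2023]); }
translate([0, 4922, 0]) cube([4850, 118, 2610]);
translate([0, 118, 0]) cube([118, 4804, 2610]);
translate([4732, 118, 0]) cube([118, 4804, 2610]);


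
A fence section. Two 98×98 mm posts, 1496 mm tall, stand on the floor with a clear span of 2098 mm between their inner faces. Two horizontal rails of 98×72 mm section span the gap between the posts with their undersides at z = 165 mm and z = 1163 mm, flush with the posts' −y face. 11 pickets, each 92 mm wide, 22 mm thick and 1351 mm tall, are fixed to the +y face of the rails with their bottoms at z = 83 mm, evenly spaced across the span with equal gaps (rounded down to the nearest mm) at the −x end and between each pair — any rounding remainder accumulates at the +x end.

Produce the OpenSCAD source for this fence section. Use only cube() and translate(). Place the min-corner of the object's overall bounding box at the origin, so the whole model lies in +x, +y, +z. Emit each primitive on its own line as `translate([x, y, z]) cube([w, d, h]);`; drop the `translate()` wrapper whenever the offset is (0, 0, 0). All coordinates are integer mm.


cube([98, 98, 1496]);
translate([2196, 0, 0]) cube([98, 98, 1496]);
translate([98, 0, 165]) cube([2098, 98, 72]);
translate([98, 0, 1163]) cube([2098, 98, 72]);
translate([188, 98, 83]) cube([92, 22, 1351]);
translate([370, 98, 83]) cube([92, 22, 1351]);
translate([552, 98, 83]) cube([92, 22, 1351]);
translate([734, 98, 83]) cube([92, 22, 1351]);
translate([916, 98, 83]) cube([92, 22, 1351]);
translate([1098, 98, 83]) cube([92, 22, 1351]);
translate([1280, 98, 83]) cube([92, 22, 1351]);
translate([1462, 98, 83]) cube([92, 22, 1351]);
translate([1644, 98, 83]) cube([92, 22, 1351]);
translate([1826, 98, 83]) cube([92, 22, 1351]);
translate([2008, 98, 83]) cube([92, 22, 1351]);


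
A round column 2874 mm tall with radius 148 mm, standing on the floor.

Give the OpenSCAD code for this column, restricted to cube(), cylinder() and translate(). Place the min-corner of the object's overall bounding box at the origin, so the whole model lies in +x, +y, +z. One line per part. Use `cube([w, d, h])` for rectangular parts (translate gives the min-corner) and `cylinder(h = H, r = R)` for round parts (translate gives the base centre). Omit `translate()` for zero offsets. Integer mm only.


translate([148, 148, 0]) cylinder(h = 2874, r = 148);


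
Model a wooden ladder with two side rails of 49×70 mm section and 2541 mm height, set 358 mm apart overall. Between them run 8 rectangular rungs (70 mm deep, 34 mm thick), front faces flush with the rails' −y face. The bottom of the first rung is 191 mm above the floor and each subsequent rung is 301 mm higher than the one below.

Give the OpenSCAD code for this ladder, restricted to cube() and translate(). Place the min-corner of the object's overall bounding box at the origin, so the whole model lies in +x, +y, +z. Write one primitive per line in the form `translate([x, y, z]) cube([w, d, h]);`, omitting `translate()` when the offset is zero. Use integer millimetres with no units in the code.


cube([49, 70, 2541]);
translate([309, 0, 0]) cube([49, 70, 2541]);
translate([49, 0, 191]) cube([260, 70, 34]);
translate([49, 0, 492]) cube([260, 70, 34]);
translate([49, 0, 793]) cube([260, 70, 34]);
translate([49, 0, 1094]) cube([260, 70, 34]);
translate([49, 0, 1395]) cube([260, 70, 34]);
translate([49, 0, 1696]) cube([260, 70, 34]);
translate([49, 0, 1997]) cube([260, 70, 34]);
translate([49, 0, 2298]) cube([260, 70, 34]);


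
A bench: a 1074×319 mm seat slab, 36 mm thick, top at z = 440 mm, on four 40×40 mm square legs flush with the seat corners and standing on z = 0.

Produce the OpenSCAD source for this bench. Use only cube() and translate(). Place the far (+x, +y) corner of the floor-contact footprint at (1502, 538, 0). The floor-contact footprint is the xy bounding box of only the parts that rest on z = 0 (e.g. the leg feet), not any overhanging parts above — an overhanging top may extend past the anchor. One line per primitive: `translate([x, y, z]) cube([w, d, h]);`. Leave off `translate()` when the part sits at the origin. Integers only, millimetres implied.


translate([428, 219, 404]) cube([1074, 319, 36]);
translate([428, 219, 0]) cube([40, 40, 404]);
translate([428, 498, 0]) cube([40, 40, 404]);
translate([1462, 219, 0]) cube([40, 40, 404]);
translate([1462, 498, 0]) cube([40, 40, 404]);


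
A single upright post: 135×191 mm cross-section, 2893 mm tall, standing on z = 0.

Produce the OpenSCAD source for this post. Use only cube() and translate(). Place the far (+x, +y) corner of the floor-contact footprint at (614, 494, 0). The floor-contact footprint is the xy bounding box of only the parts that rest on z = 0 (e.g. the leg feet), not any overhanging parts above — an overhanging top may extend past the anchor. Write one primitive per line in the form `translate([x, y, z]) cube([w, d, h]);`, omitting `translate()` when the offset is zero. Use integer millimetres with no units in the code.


translate([479, 303, 0]) cube([135, 191, 2893]);


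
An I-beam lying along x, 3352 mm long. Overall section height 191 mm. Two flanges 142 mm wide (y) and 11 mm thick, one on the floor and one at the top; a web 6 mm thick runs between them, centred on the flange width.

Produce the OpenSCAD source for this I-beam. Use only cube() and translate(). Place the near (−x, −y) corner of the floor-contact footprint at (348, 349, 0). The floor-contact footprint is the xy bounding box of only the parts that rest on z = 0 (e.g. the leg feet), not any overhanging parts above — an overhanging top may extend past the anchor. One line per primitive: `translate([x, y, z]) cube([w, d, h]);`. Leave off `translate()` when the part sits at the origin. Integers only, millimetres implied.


translate([348, 349, 0]) cube([3352, 142, 11]);
translate([348, 417, 11]) cube([3352, 6, 169]);
translate([348, 349, 180]) cube([3352, 142, 11]);


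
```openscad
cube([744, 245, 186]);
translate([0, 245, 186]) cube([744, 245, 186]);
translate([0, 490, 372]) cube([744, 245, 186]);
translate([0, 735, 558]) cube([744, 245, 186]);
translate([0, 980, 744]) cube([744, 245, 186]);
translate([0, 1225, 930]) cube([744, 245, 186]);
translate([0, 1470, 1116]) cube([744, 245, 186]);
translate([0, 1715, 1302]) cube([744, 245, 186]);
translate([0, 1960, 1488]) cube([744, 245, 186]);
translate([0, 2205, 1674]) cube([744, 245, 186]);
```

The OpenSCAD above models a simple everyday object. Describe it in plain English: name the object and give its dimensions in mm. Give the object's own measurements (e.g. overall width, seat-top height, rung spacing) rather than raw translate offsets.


A straight staircase of 10 solid steps. Each step is 744 mm wide (x), 245 mm deep (y, the going) and 186 mm tall (the rise). The first step rests on the floor; each subsequent step sits one going further in +y and one rise higher in +z, directly behind and above the previous step with no overlap.


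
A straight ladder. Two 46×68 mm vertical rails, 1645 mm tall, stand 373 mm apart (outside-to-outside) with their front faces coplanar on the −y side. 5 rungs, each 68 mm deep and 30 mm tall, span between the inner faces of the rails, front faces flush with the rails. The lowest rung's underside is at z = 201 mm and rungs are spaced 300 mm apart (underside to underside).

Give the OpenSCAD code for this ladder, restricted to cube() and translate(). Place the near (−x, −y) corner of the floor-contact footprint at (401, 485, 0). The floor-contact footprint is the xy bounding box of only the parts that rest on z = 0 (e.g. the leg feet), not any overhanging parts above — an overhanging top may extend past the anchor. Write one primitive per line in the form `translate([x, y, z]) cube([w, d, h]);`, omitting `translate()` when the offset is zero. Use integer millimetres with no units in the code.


// rung span = 373 - 2*46 = 281
// rung[k] z = 201 + k*300
translate([401, 485, 0]) cube([46, 68, 1645]);
translate([728, 485, 0]) cube([46, 68, 1645]);
translate([447, 485, 201]) cube([281, 68, 30]);
translate([447, 485, 501]) cube([281, 68, 30]);
translate([447, 485, 801]) cube([281, 68, 30]);
translate([447, 485, 1101]) cube([281, 68, 30]);
translate([447, 485, 1401]) cube([281, 68, 30]);


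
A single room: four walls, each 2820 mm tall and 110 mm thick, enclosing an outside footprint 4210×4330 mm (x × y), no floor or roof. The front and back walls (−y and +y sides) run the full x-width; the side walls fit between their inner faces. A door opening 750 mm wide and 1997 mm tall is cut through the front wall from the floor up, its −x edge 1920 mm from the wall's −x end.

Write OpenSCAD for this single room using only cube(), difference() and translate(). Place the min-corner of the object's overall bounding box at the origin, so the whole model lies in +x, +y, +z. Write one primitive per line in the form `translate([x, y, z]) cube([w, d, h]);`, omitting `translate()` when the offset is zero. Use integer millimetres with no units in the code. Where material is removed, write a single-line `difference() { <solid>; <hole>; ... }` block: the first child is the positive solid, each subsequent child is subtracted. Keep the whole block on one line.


difference() { cube([4210, 110, 2820]); translate([1920, 0, 0]) cube([750, 110, 1997]); }
translate([0, 4220, 0]) cube([4210, 110, 2820]);
translate([0, 110, 0]) cube([110, 4110, 2820]);
translate([4100, 110, 0]) cube([110, 4110, 2820]);


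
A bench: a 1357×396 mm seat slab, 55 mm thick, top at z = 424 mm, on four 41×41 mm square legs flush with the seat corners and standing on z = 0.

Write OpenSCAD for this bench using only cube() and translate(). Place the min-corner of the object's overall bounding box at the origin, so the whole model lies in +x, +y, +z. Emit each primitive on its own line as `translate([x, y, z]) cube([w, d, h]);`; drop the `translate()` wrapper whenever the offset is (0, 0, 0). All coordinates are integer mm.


translate([0, 0, 369]) cube([1357, 396, 55]);
cube([41, 41, 369]);
translate([0, 355, 0]) cube([41, 41, 369]);
translate([1316, 0, 0]) cube([41, 41, 369]);
translate([1316, 355, 0]) cube([41, 41, 369]);


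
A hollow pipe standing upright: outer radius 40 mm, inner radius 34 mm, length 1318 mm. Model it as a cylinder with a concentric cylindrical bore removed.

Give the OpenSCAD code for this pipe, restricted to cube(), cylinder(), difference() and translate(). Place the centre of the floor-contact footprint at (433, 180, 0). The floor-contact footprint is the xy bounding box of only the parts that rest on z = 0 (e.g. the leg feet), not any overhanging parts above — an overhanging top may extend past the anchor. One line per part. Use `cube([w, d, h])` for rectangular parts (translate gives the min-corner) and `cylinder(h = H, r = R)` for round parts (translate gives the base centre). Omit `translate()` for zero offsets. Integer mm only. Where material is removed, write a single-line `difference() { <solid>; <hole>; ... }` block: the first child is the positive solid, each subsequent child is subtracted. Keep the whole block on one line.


difference() { translate([433, 180, 0]) cylinder(h = 1318, r = 40); translate([433, 180, 0]) cylinder(h = 1318, r = 34); }


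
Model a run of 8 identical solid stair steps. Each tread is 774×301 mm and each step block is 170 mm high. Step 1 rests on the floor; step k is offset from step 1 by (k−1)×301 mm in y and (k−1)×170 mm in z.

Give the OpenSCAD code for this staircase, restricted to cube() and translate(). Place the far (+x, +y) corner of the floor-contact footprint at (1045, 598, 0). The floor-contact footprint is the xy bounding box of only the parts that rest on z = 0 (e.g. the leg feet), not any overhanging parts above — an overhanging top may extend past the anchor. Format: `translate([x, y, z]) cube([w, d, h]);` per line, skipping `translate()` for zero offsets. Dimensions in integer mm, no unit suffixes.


translate([271, 297, 0]) cube([774, 301, 170]);
translate([271, 598, 170]) cube([774, 301, 170]);
translate([271, 899, 340]) cube([774, 301, 170]);
translate([271, 1200, 510]) cube([774, 301, 170]);
translate([271, 1501, 680]) cube([774, 301, 170]);
translate([271, 1802, 850]) cube([774, 301, 170]);
translate([271, 2103, 1020]) cube([774, 301, 170]);
translate([271, 2404, 1190]) cube([774, 301, 170]);


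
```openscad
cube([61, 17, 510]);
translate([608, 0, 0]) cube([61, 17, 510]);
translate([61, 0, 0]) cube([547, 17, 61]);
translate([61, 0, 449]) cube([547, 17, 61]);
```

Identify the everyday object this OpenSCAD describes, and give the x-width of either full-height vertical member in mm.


A picture frame. The border width is 61 mm.

Four thin pieces enclosing a rectangular opening — a picture frame. The two full-height stiles are 510 mm tall; the top rail sits at z = 449 and is 61 mm tall, so the border above the opening is 510 − 449 = 61 mm, matching the stile x-width.


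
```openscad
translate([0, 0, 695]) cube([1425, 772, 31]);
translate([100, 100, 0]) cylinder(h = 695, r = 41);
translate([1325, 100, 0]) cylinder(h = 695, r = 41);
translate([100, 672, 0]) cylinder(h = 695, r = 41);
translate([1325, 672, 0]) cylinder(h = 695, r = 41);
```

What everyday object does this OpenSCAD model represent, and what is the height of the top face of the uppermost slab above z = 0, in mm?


A table. The table height is 726 mm.

A 1425×772×31 slab sits at z = 695 on four Ø82 mm round legs — a table. The top surface is at 695 + 31 = 726 mm.


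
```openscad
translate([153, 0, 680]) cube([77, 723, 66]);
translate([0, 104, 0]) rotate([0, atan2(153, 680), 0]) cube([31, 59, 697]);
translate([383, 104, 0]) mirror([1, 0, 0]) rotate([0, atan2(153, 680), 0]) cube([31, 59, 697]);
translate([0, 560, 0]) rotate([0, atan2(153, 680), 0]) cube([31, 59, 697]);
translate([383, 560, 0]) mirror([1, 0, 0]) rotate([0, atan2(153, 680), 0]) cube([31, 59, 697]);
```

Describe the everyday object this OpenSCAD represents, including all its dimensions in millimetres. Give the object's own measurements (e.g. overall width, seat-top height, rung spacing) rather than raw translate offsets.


A sawhorse. A 77×723×66 mm beam (x, y, z) sits on two A-frame leg pairs. Each pair is two raked legs of 31×59 mm section (59 mm along y) splaying symmetrically in x. Each leg rises 680 mm vertically over 153 mm of horizontal reach and is 697 mm long along its own axis. Every leg's outer bottom edge rests on the floor and its outer top edge meets a bottom edge of the beam — the left legs (tilting toward +x) meet the beam's −x bottom edge, the right legs (their mirror images, tilting toward −x) meet its +x bottom edge — so the leg tops tuck under the beam, the beam's underside is 680 mm above the floor, and the feet are 383 mm apart outside-to-outside with the beam centred between them. The two leg pairs are set in 104 mm from either end of the beam.


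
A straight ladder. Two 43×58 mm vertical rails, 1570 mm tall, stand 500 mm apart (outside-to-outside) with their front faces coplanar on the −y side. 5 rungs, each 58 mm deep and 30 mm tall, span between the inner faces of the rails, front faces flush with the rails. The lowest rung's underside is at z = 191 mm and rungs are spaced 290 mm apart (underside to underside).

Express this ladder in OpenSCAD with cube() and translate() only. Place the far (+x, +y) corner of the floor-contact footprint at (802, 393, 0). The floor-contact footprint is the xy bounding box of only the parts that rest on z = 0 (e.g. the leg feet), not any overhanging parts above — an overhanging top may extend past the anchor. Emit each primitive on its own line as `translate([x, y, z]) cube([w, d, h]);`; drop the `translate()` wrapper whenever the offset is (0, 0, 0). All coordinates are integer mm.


translate([302, 335, 0]) cube([43, 58, 1570]);
translate([759, 335, 0]) cube([43, 58, 1570]);
translate([345, 335, 191]) cube([414, 58, 30]);
translate([345, 335, 481]) cube([414, 58, 30]);
translate([345, 335, 771]) cube([414, 58, 30]);
translate([345, 335, 1061]) cube([414, 58, 30]);
translate([345, 335, 1351]) cube([414, 58, 30]);


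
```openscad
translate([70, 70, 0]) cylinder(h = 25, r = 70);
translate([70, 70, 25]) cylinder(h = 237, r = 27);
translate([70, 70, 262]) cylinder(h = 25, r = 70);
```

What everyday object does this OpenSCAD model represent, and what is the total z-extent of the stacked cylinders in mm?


A spool. The overall height is 287 mm.

Three coaxial cylinders, large–small–large — a spool. Two 25 mm flanges and a 237 mm core give 25 + 237 + 25 = 287 mm.


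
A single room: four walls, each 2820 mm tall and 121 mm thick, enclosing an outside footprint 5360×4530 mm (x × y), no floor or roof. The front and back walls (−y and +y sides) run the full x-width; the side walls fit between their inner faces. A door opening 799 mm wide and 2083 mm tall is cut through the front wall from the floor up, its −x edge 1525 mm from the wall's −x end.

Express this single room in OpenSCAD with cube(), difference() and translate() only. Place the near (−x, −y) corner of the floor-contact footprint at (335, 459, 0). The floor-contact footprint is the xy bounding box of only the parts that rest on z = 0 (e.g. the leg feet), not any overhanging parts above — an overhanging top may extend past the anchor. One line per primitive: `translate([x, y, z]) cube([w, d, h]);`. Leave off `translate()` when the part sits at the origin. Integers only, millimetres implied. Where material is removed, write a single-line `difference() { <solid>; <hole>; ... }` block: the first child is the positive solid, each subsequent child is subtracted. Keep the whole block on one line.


difference() { translate([335, 459, 0]) cube([5360, 121, 2820]); translate([1860, 459, 0]) cube([799, 121, 2083]); }
translate([335, 4868, 0]) cube([5360, 121, 2820]);
translate([335, 580, 0]) cube([121, 4288, 2820]);
translate([5574, 580, 0]) cube([121, 4288, 2820]);


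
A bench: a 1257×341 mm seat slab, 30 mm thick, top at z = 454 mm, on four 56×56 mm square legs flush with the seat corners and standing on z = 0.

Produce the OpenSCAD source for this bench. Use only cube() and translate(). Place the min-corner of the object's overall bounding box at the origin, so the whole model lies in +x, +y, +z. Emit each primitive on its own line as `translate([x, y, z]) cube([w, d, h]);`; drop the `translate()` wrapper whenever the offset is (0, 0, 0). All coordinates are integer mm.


// leg_h = 454 − 30 = 424
translate([0, 0, 424]) cube([1257, 341, 30]);
cube([56, 56, 424]);
translate([0, 285, 0]) cube([56, 56, 424]);
translate([1201, 0, 0]) cube([56, 56, 424]);
translate([1201, 285, 0]) cube([56, 56, 424]);


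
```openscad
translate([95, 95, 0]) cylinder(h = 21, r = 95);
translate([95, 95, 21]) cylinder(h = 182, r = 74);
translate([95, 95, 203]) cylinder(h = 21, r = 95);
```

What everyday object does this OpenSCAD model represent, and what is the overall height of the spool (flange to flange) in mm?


A spool. The overall height is 224 mm.

Three coaxial cylinders, large–small–large — a spool. Two 21 mm flanges and a 182 mm core give 21 + 182 + 21 = 224 mm.


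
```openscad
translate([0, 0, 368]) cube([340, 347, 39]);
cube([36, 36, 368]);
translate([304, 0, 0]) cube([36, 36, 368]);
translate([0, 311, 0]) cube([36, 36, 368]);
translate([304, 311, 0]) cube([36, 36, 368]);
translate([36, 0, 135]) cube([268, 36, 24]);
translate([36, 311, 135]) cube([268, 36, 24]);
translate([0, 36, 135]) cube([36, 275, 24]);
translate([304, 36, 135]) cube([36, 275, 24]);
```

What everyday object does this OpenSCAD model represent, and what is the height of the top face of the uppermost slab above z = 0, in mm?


A stool. The seat height is 407 mm.

A 340×347×39 slab at z = 368 on four corner posts — a stool. The seat top is 368 + 39 = 407 mm.


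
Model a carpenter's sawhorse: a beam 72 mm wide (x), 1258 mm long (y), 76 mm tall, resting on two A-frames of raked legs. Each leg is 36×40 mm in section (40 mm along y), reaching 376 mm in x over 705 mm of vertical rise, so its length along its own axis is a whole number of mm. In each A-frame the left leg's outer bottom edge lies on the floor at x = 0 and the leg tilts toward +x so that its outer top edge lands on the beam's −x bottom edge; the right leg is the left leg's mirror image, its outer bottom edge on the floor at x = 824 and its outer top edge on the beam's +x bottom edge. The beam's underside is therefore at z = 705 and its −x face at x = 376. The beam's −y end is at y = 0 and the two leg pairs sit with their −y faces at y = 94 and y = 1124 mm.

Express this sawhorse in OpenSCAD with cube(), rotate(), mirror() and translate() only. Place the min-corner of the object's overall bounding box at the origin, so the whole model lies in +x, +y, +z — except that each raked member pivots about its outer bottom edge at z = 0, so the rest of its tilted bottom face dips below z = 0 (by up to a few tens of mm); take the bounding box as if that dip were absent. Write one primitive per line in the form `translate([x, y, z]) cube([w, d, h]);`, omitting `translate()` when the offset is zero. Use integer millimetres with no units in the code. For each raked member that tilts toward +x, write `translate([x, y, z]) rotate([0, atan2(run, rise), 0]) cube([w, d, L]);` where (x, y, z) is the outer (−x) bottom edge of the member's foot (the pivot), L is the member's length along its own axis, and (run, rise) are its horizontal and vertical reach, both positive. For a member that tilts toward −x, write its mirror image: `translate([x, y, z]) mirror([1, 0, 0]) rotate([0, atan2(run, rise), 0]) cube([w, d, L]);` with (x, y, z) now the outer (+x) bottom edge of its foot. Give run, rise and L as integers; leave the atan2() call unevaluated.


translate([376, 0, 705]) cube([72, 1258, 76]);
translate([0, 94, 0]) rotate([0, atan2(376, 705), 0]) cube([36, 40, 799]);
translate([824, 94, 0]) mirror([1, 0, 0]) rotate([0, atan2(376, 705), 0]) cube([36, 40, 799]);
translate([0, 1124, 0]) rotate([0, atan2(376, 705), 0]) cube([36, 40, 799]);
translate([824, 1124, 0]) mirror([1, 0, 0]) rotate([0, atan2(376, 705), 0]) cube([36, 40, 799]);


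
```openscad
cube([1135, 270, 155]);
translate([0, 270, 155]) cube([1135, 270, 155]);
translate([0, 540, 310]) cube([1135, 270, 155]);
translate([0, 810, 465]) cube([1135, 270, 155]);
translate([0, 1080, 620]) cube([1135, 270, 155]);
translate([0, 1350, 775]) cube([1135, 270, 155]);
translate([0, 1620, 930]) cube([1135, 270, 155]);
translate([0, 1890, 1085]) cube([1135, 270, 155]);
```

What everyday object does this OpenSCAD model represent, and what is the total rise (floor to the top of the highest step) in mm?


A staircase. The total rise is 1240 mm.

8 identical blocks, each offset up and back from the previous — a staircase. Each step is 155 mm tall and there are 8 of them, so the total rise is 8 × 155 = 1240 mm.


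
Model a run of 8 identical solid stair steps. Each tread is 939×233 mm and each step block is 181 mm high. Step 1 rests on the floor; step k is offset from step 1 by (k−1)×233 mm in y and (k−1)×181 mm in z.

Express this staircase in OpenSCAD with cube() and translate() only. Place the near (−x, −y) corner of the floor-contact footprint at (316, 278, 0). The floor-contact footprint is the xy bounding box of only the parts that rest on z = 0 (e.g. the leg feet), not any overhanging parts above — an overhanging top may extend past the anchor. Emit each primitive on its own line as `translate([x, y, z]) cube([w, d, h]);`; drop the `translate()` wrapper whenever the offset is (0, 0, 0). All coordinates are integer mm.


translate([316, 278, 0]) cube([939, 233, 181]);
translate([316, 511, 181]) cube([939, 233, 181]);
translate([316, 744, 362]) cube([939, 233, 181]);
translate([316, 977, 543]) cube([939, 233, 181]);
translate([316, 1210, 724]) cube([939, 233, 181]);
translate([316, 1443, 905]) cube([939, 233, 181]);
translate([316, 1676, 1086]) cube([939, 233, 181]);
translate([316, 1909, 1267]) cube([939, 233, 181]);


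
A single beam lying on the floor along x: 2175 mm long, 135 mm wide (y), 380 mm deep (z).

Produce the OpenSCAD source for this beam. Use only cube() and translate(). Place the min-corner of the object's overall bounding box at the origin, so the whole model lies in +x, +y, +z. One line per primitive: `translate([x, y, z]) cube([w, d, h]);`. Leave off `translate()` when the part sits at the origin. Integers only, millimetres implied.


cube([2175, 135, 380]);


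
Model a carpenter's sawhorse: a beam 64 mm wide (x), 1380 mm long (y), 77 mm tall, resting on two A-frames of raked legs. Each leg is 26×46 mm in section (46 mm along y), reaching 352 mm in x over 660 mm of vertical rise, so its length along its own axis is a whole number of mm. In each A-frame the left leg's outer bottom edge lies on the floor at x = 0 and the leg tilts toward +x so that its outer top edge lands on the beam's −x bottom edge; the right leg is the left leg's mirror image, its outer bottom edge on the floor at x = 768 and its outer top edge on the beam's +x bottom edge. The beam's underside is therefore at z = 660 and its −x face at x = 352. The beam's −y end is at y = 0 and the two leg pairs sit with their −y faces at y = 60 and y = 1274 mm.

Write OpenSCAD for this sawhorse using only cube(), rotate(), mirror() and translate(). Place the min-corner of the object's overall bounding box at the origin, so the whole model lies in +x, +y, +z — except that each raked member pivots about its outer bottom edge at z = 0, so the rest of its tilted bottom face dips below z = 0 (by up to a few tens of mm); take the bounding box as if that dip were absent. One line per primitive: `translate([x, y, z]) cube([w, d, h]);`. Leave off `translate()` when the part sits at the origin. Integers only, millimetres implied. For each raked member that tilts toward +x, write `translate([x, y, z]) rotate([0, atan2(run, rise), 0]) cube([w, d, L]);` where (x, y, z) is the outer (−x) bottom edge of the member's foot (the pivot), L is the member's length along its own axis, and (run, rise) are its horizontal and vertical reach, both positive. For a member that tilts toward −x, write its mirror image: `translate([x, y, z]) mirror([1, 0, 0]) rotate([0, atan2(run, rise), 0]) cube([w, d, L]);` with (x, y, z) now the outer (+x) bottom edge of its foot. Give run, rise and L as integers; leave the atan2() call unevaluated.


translate([352, 0, 660]) cube([64, 1380, 77]);
translate([0, 60, 0]) rotate([0, atan2(352, 660), 0]) cube([26, 46, 748]);
translate([768, 60, 0]) mirror([1, 0, 0]) rotate([0, atan2(352, 660), 0]) cube([26, 46, 748]);
translate([0, 1274, 0]) rotate([0, atan2(352, 660), 0]) cube([26, 46, 748]);
translate([768, 1274, 0]) mirror([1, 0, 0]) rotate([0, atan2(352, 660), 0]) cube([26, 46, 748]);


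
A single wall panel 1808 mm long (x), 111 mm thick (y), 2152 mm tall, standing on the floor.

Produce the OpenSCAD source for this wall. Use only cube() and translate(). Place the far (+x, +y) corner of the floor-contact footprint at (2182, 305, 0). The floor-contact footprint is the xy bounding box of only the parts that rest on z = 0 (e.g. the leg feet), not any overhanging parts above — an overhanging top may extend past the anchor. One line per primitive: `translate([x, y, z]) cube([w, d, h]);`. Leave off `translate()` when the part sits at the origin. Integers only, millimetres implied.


translate([374, 194, 0]) cube([1808, 111, 2152]);


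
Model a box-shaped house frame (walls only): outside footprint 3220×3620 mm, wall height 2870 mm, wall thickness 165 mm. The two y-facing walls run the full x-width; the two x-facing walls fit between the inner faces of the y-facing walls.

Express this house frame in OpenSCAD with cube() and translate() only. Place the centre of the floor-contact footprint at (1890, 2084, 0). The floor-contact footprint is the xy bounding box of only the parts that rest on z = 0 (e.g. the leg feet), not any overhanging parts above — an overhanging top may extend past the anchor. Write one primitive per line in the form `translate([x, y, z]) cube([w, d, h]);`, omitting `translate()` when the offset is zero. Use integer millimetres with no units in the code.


translate([280, 274, 0]) cube([3220, 165, 2870]);
translate([280, 3729, 0]) cube([3220, 165, 2870]);
translate([280, 439, 0]) cube([165, 3290, 2870]);
translate([3335, 439, 0]) cube([165, 3290, 2870]);
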